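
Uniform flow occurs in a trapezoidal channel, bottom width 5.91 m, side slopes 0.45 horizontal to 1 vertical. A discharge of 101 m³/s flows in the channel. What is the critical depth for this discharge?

At critical depth, Q² T / (g A³) = 1, i.e. A³/T = Q²/g = 101²/9.81 = 1040.
Try y = 3.58 m: A³/T = 2138 — too large.
Try y = 2.28 m: A³/T = 496.7 — too small.
Try y = 2.87 m: A³/T = 1040 — ≈ 1040.

y_c = 2.87 m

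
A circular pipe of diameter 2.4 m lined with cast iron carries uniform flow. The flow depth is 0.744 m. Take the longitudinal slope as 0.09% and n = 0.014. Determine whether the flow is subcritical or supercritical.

subcritical

For a circular section of diameter D = 2.4 m at depth y = 0.744 m, the central angle is θ = 2 arccos(1 − 2y/D) = 2.362 rad. Then A = (D²/8)(θ − sin θ) = 1.194 m² and P = Dθ/2 = 2.834 m.
Hydraulic radius R = A/P = 1.194/2.834 = 0.4214 m.
V = (1/n) R^(2/3) √S = (1/0.014) × 0.4214^(2/3) × √0.0009 = 1.205 m/s. Hydraulic depth D_h = A/T = 1.194/2.22 = 0.5381 m.
Froude number Fr = V/√(g·D_h) = 1.205/√(9.81×0.5381) = 0.524, which is less than 1, so the flow is subcritical.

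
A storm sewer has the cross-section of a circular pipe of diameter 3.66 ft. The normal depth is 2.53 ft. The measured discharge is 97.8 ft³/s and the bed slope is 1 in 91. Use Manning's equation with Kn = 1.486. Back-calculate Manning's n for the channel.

n = 0.013

For a circular section of diameter D = 3.66 ft at depth y = 2.53 ft, the central angle is θ = 2 arccos(1 − 2y/D) = 3.927 rad. Then A = (D²/8)(θ − sin θ) = 7.759 ft² and P = Dθ/2 = 7.186 ft.
Hydraulic radius R = A/P = 7.759/7.186 = 1.08 ft.
Rearranging Manning's equation: n = (1.486/Q) A R^(2/3) S^(1/2) = (1.486/97.8) × 7.759 × 1.08^(2/3) × √0.01099 = 0.013.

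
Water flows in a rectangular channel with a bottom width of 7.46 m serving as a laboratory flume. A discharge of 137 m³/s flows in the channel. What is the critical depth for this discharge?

For a rectangular channel, critical depth y_c = (q²/g)^(1/3) where q = Q/b = 137/7.46 = 18.36 m²/s.
So y_c = (18.36²/9.81)^(1/3) = 3.25 m.

y_c = 3.25 m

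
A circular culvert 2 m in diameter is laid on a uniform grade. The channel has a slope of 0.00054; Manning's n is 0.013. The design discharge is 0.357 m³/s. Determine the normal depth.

Manning's equation rearranged: A R^(2/3) = nQ / (1·√S) = 0.013 × 0.357 / (√0.00054) = 0.1997.
Trying y = 0.497 m: A R^(2/3) = 0.2679 — high.
Trying y = 0.385 m: A R^(2/3) = 0.1604 — low.
Trying y = 0.429 m: A R^(2/3) = 0.1996 — close enough.

y_n = 0.429 m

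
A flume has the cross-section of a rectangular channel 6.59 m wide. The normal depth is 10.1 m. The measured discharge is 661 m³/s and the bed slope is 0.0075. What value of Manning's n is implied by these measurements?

n = 0.016

Flow area A = b·y = 6.59 × 10.1 = 66.56 m². Wetted perimeter P = b + 2y = 6.59 + 2×10.1 = 26.79 m.
Hydraulic radius R = A/P = 66.56/26.79 = 2.484 m.
Rearranging Manning's equation: n = (1/Q) A R^(2/3) S^(1/2) = (1/661) × 66.56 × 2.484^(2/3) × √0.0075 = 0.016.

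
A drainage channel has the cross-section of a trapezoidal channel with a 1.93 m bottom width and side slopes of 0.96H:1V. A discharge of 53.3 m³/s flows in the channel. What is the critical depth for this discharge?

At critical depth, Q² T / (g A³) = 1, i.e. A³/T = Q²/g = 53.3²/9.81 = 289.6.
At y = 3.36 m: A³/T = 620.2 — too large.
At y = 1.92 m: A³/T = 67.7 — too small.
At y = 2.78 m: A³/T = 287.5 — ≈ 289.6.

y_c = 2.78 m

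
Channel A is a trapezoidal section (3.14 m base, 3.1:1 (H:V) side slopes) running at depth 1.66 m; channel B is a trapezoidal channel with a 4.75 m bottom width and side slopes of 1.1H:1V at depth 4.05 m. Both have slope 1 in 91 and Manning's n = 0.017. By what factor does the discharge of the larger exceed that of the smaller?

4.66

Channel A: With bottom width b = 3.14 m and side slope z = 3.1: A = (b + zy)y = (3.14 + 3.1×1.66)×1.66 = 13.75 m²; P = b + 2y√(1+z²) = 3.14 + 2×1.66×3.257 = 13.95 m. Hydraulic radius R = A/P = 13.75/13.95 = 0.9857 m. Q_A = (1/0.017)·13.75·0.9857^(2/3)·√0.01099 = 84.01 m³/s.
Channel B: With bottom width b = 4.75 m and side slope z = 1.1: A = (b + zy)y = (4.75 + 1.1×4.05)×4.05 = 37.28 m²; P = b + 2y√(1+z²) = 4.75 + 2×4.05×1.487 = 16.79 m. Hydraulic radius R = A/P = 37.28/16.79 = 2.22 m. Q_B = (1/0.017)·37.28·2.22^(2/3)·√0.01099 = 391.2 m³/s.
The larger discharge is 391.2 m³/s and the smaller is 84.01 m³/s; the ratio is 4.66.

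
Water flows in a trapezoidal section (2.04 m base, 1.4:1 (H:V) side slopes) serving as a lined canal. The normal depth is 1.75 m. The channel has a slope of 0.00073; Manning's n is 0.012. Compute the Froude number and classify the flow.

With bottom width b = 2.04 m and side slope z = 1.4: A = (b + zy)y = (2.04 + 1.4×1.75)×1.75 = 7.857 m²; P = b + 2y√(1+z²) = 2.04 + 2×1.75×1.72 = 8.062 m.
Hydraulic radius R = A/P = 7.857/8.062 = 0.9747 m.
V = (1/n) R^(2/3) √S = (1/0.012) × 0.9747^(2/3) × √0.00073 = 2.213 m/s. Hydraulic depth D_h = A/T = 7.857/6.94 = 1.132 m.
Froude number Fr = V/√(g·D_h) = 2.213/√(9.81×1.132) = 0.664, which is less than 1, so the flow is subcritical.

subcritical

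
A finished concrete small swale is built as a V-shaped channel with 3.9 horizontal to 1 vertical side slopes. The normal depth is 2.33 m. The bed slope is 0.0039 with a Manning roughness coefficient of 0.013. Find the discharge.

Q = 110 m³/s

For a triangular section with side slope z = 3.9: A = zy² = 3.9×2.33² = 21.17 m²; P = 2y√(1+z²) = 2×2.33×4.026 = 18.76 m.
Hydraulic radius R = A/P = 21.17/18.76 = 1.128 m.
Manning's equation: Q = (1/n) A R^(2/3) S^(1/2) = (1/0.013) × 21.17 × 1.128^(2/3) × 0.0039^(1/2) = 110 m³/s.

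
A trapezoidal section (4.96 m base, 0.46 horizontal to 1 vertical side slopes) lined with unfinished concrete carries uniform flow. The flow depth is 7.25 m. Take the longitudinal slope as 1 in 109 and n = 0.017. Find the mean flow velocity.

V = 11.4 m/s

With bottom width b = 4.96 m and side slope z = 0.46: A = (b + zy)y = (4.96 + 0.46×7.25)×7.25 = 60.14 m²; P = b + 2y√(1+z²) = 4.96 + 2×7.25×1.101 = 20.92 m.
Hydraulic radius R = A/P = 60.14/20.92 = 2.875 m.
From Manning's equation, V = (1/n) R^(2/3) S^(1/2) = (1/0.017) × 2.875^(2/3) × 0.009174^(1/2) = 11.4 m/s.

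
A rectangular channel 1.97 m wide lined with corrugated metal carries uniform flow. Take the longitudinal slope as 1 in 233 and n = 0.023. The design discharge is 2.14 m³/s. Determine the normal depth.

y_n = 0.694 m

Manning's equation rearranged: A R^(2/3) = nQ / (1·√S) = 0.023 × 2.14 / (√0.004292) = 0.7513.
At y = 0.812 m: A R^(2/3) = 0.9325 — too large.
At y = 0.526 m: A R^(2/3) = 0.5076 — too small.
At y = 0.694 m: A R^(2/3) = 0.751 — ≈ 0.7513.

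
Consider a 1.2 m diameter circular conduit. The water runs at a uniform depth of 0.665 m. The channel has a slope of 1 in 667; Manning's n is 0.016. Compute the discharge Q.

Q = 0.727 m³/s

For a circular section of diameter D = 1.2 m at depth y = 0.665 m, the central angle is θ = 2 arccos(1 − 2y/D) = 3.359 rad. Then A = (D²/8)(θ − sin θ) = 0.6433 m² and P = Dθ/2 = 2.015 m.
Hydraulic radius R = A/P = 0.6433/2.015 = 0.3192 m.
Manning's equation: Q = (1/n) A R^(2/3) S^(1/2) = (1/0.016) × 0.6433 × 0.3192^(2/3) × 0.001499^(1/2) = 0.727 m³/s.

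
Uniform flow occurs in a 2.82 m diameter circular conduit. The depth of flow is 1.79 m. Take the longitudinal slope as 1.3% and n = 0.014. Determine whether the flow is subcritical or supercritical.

supercritical

For a circular section of diameter D = 2.82 m at depth y = 1.79 m, the central angle is θ = 2 arccos(1 − 2y/D) = 3.687 rad. Then A = (D²/8)(θ − sin θ) = 4.181 m² and P = Dθ/2 = 5.199 m.
Hydraulic radius R = A/P = 4.181/5.199 = 0.8042 m.
V = (1/n) R^(2/3) √S = (1/0.014) × 0.8042^(2/3) × √0.013 = 7.043 m/s. Hydraulic depth D_h = A/T = 4.181/2.716 = 1.54 m.
Froude number Fr = V/√(g·D_h) = 7.043/√(9.81×1.54) = 1.81, which is greater than 1, so the flow is supercritical.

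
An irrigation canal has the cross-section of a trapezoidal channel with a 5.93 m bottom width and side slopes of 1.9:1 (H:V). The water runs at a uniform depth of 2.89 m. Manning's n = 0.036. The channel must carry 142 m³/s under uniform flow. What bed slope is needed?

S = 0.011

With bottom width b = 5.93 m and side slope z = 1.9: A = (b + zy)y = (5.93 + 1.9×2.89)×2.89 = 33.01 m²; P = b + 2y√(1+z²) = 5.93 + 2×2.89×2.147 = 18.34 m.
Hydraulic radius R = A/P = 33.01/18.34 = 1.8 m.
From Manning's equation, S = [nQ / (1 A R^(2/3))]² = [0.036 × 142 / (1 × 33.01 × 1.8^(2/3))]² = 0.011.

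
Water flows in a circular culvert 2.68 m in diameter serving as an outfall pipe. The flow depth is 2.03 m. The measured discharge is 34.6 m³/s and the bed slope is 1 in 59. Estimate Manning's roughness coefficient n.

n = 0.015

For a circular section of diameter D = 2.68 m at depth y = 2.03 m, the central angle is θ = 2 arccos(1 − 2y/D) = 4.223 rad. Then A = (D²/8)(θ − sin θ) = 4.584 m² and P = Dθ/2 = 5.659 m.
Hydraulic radius R = A/P = 4.584/5.659 = 0.8101 m.
Rearranging Manning's equation: n = (1/Q) A R^(2/3) S^(1/2) = (1/34.6) × 4.584 × 0.8101^(2/3) × √0.01695 = 0.015.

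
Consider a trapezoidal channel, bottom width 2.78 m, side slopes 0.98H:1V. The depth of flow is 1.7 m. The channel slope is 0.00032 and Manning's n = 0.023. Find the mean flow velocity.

With bottom width b = 2.78 m and side slope z = 0.98: A = (b + zy)y = (2.78 + 0.98×1.7)×1.7 = 7.558 m²; P = b + 2y√(1+z²) = 2.78 + 2×1.7×1.4 = 7.54 m.
Hydraulic radius R = A/P = 7.558/7.54 = 1.002 m.
From Manning's equation, V = (1/n) R^(2/3) S^(1/2) = (1/0.023) × 1.002^(2/3) × 0.00032^(1/2) = 0.779 m/s.

V = 0.779 m/s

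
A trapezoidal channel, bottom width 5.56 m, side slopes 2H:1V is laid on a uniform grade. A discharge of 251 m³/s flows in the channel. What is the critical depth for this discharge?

y_c = 3.86 m

At critical depth, Q² T / (g A³) = 1, i.e. A³/T = Q²/g = 251²/9.81 = 6422.
Trying y = 4.46 m: A³/T = 11510 — over.
Trying y = 3.86 m: A³/T = 6414 — close enough.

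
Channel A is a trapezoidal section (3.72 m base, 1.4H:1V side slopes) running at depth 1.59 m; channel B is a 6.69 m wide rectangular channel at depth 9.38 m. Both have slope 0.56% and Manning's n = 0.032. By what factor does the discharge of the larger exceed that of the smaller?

Channel A: With bottom width b = 3.72 m and side slope z = 1.4: A = (b + zy)y = (3.72 + 1.4×1.59)×1.59 = 9.454 m²; P = b + 2y√(1+z²) = 3.72 + 2×1.59×1.72 = 9.191 m. Hydraulic radius R = A/P = 9.454/9.191 = 1.029 m. Q_A = (1/0.032)·9.454·1.029^(2/3)·√0.0056 = 22.53 m³/s.
Channel B: Flow area A = b·y = 6.69 × 9.38 = 62.75 m². Wetted perimeter P = b + 2y = 6.69 + 2×9.38 = 25.45 m. Hydraulic radius R = A/P = 62.75/25.45 = 2.466 m. Q_B = (1/0.032)·62.75·2.466^(2/3)·√0.0056 = 267.8 m³/s.
The larger discharge is 267.8 m³/s and the smaller is 22.53 m³/s; the ratio is 11.9.

11.9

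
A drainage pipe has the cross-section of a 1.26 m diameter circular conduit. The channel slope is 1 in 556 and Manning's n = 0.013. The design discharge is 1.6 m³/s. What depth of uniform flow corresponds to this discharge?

Manning's equation rearranged: A R^(2/3) = nQ / (1·√S) = 0.013 × 1.6 / (√0.001799) = 0.4905.
Try y = 0.73 m: A R^(2/3) = 0.3673 — too small.
Try y = 1.12 m: A R^(2/3) = 0.6118 — too large.
Try y = 0.892 m: A R^(2/3) = 0.4904 — close enough.

y_n = 0.892 m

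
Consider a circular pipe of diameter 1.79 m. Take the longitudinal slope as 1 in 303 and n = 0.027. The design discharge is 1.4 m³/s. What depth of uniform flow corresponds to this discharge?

Manning's equation rearranged: A R^(2/3) = nQ / (1·√S) = 0.027 × 1.4 / (√0.0033) = 0.658.
At y = 0.973 m: A R^(2/3) = 0.846 — high.
At y = 0.643 m: A R^(2/3) = 0.4065 — low.
At y = 0.838 m: A R^(2/3) = 0.6573 — matches.

y_n = 0.838 m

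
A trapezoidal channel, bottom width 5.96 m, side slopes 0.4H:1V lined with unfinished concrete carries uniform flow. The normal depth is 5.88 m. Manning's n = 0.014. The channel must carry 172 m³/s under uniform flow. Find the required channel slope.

With bottom width b = 5.96 m and side slope z = 0.4: A = (b + zy)y = (5.96 + 0.4×5.88)×5.88 = 48.87 m²; P = b + 2y√(1+z²) = 5.96 + 2×5.88×1.077 = 18.63 m.
Hydraulic radius R = A/P = 48.87/18.63 = 2.624 m.
From Manning's equation, S = [nQ / (1 A R^(2/3))]² = [0.014 × 172 / (1 × 48.87 × 2.624^(2/3))]² = 0.000671.

S = 0.000671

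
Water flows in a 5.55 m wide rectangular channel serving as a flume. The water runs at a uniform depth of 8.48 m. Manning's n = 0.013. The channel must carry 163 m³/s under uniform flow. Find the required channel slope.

Flow area A = b·y = 5.55 × 8.48 = 47.06 m². Wetted perimeter P = b + 2y = 5.55 + 2×8.48 = 22.51 m.
Hydraulic radius R = A/P = 47.06/22.51 = 2.091 m.
From Manning's equation, S = [nQ / (1 A R^(2/3))]² = [0.013 × 163 / (1 × 47.06 × 2.091^(2/3))]² = 0.000758.

S = 0.000758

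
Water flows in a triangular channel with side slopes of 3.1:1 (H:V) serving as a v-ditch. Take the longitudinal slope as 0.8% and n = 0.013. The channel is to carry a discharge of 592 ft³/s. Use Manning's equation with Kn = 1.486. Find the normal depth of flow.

y_n = 3.61 ft

Manning's equation rearranged: A R^(2/3) = nQ / (1.486·√S) = 0.013 × 592 / (1.486 × √0.008) = 57.9.
At y = 2.57 ft: A R^(2/3) = 23.42 — low.
At y = 4.57 ft: A R^(2/3) = 108.7 — high.
At y = 3.61 ft: A R^(2/3) = 57.95 — close enough.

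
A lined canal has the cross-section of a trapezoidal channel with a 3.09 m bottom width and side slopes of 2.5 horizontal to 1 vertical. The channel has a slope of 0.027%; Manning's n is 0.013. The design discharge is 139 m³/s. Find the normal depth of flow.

y_n = 4.43 m

Manning's equation rearranged: A R^(2/3) = nQ / (1·√S) = 0.013 × 139 / (√0.00027) = 110.
Trying y = 3.22 m: A R^(2/3) = 52.21 — too small.
Trying y = 5.63 m: A R^(2/3) = 196.2 — too large.
Trying y = 4.43 m: A R^(2/3) = 110.2 — matches.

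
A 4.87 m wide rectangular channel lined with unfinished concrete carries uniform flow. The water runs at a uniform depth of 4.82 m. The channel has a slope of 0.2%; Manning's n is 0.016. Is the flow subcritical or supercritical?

subcritical

Flow area A = b·y = 4.87 × 4.82 = 23.47 m². Wetted perimeter P = b + 2y = 4.87 + 2×4.82 = 14.51 m.
Hydraulic radius R = A/P = 23.47/14.51 = 1.618 m.
V = (1/n) R^(2/3) √S = (1/0.016) × 1.618^(2/3) × √0.002 = 3.852 m/s. Hydraulic depth D_h = A/T = 23.47/4.87 = 4.82 m.
Froude number Fr = V/√(g·D_h) = 3.852/√(9.81×4.82) = 0.56, which is less than 1, so the flow is subcritical.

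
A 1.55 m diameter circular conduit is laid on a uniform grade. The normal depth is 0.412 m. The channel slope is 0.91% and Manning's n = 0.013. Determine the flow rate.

Q = 1.14 m³/s

For a circular section of diameter D = 1.55 m at depth y = 0.412 m, the central angle is θ = 2 arccos(1 − 2y/D) = 2.167 rad. Then A = (D²/8)(θ − sin θ) = 0.4021 m² and P = Dθ/2 = 1.679 m.
Hydraulic radius R = A/P = 0.4021/1.679 = 0.2395 m.
Manning's equation: Q = (1/n) A R^(2/3) S^(1/2) = (1/0.013) × 0.4021 × 0.2395^(2/3) × 0.0091^(1/2) = 1.14 m³/s.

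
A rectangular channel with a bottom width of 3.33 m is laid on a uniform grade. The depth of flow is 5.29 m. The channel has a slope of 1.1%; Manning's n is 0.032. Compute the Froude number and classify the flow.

subcritical

Flow area A = b·y = 3.33 × 5.29 = 17.62 m². Wetted perimeter P = b + 2y = 3.33 + 2×5.29 = 13.91 m.
Hydraulic radius R = A/P = 17.62/13.91 = 1.266 m.
V = (1/n) R^(2/3) √S = (1/0.032) × 1.266^(2/3) × √0.011 = 3.836 m/s. Hydraulic depth D_h = A/T = 17.62/3.33 = 5.29 m.
Froude number Fr = V/√(g·D_h) = 3.836/√(9.81×5.29) = 0.533, which is less than 1, so the flow is subcritical.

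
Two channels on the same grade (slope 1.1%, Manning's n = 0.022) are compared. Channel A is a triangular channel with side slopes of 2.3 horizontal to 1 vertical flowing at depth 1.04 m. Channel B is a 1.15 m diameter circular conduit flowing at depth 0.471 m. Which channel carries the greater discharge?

channel A

Channel A: For a triangular section with side slope z = 2.3: A = zy² = 2.3×1.04² = 2.488 m²; P = 2y√(1+z²) = 2×1.04×2.508 = 5.217 m. Hydraulic radius R = A/P = 2.488/5.217 = 0.4769 m. Q_A = (1/0.022)·2.488·0.4769^(2/3)·√0.011 = 7.239 m³/s.
Channel B: For a circular section of diameter D = 1.15 m at depth y = 0.471 m, the central angle is θ = 2 arccos(1 − 2y/D) = 2.778 rad. Then A = (D²/8)(θ − sin θ) = 0.4004 m² and P = Dθ/2 = 1.597 m. Hydraulic radius R = A/P = 0.4004/1.597 = 0.2507 m. Q_B = (1/0.022)·0.4004·0.2507^(2/3)·√0.011 = 0.7589 m³/s.
Q_A = 7.239 m³/s vs Q_B = 0.7589 m³/s, so channel A carries more.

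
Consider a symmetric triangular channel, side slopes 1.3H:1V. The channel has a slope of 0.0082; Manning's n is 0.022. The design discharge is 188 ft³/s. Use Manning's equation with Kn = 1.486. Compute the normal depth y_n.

y_n = 4.13 ft

Manning's equation rearranged: A R^(2/3) = nQ / (1.486·√S) = 0.022 × 188 / (1.486 × √0.0082) = 30.74.
Try y = 5.08 ft: A R^(2/3) = 53.49 — over.
Try y = 4.13 ft: A R^(2/3) = 30.8 — ≈ 30.74.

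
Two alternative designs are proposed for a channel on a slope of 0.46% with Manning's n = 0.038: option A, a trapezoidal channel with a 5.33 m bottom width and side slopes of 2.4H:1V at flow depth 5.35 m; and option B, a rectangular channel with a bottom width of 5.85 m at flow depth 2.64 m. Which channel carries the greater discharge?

Channel A: With bottom width b = 5.33 m and side slope z = 2.4: A = (b + zy)y = (5.33 + 2.4×5.35)×5.35 = 97.21 m²; P = b + 2y√(1+z²) = 5.33 + 2×5.35×2.6 = 33.15 m. Hydraulic radius R = A/P = 97.21/33.15 = 2.932 m. Q_A = (1/0.038)·97.21·2.932^(2/3)·√0.0046 = 355.5 m³/s.
Channel B: Flow area A = b·y = 5.85 × 2.64 = 15.44 m². Wetted perimeter P = b + 2y = 5.85 + 2×2.64 = 11.13 m. Hydraulic radius R = A/P = 15.44/11.13 = 1.388 m. Q_B = (1/0.038)·15.44·1.388^(2/3)·√0.0046 = 34.29 m³/s.
Q_A = 355.5 m³/s vs Q_B = 34.29 m³/s, so channel A carries more.

channel A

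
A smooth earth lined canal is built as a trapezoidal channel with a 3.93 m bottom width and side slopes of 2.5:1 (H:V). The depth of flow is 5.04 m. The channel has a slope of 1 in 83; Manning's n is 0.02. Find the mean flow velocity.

V = 10.6 m/s

With bottom width b = 3.93 m and side slope z = 2.5: A = (b + zy)y = (3.93 + 2.5×5.04)×5.04 = 83.31 m²; P = b + 2y√(1+z²) = 3.93 + 2×5.04×2.693 = 31.07 m.
Hydraulic radius R = A/P = 83.31/31.07 = 2.681 m.
From Manning's equation, V = (1/n) R^(2/3) S^(1/2) = (1/0.02) × 2.681^(2/3) × 0.01205^(1/2) = 10.6 m/s.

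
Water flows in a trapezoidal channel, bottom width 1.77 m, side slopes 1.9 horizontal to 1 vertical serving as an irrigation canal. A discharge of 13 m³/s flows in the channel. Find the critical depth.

y_c = 1.18 m

At critical depth, Q² T / (g A³) = 1, i.e. A³/T = Q²/g = 13²/9.81 = 17.23.
At y = 1.42 m: A³/T = 35.64 — over.
At y = 0.971 m: A³/T = 7.921 — short.
At y = 1.18 m: A³/T = 16.97 — ≈ 17.23.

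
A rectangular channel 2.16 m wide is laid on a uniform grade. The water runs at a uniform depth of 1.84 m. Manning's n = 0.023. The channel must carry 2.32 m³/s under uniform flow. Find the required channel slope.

Flow area A = b·y = 2.16 × 1.84 = 3.974 m². Wetted perimeter P = b + 2y = 2.16 + 2×1.84 = 5.84 m.
Hydraulic radius R = A/P = 3.974/5.84 = 0.6805 m.
From Manning's equation, S = [nQ / (1 A R^(2/3))]² = [0.023 × 2.32 / (1 × 3.974 × 0.6805^(2/3))]² = 0.000301.

S = 0.000301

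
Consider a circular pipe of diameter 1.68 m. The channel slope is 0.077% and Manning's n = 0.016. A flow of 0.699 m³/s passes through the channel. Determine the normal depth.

Manning's equation rearranged: A R^(2/3) = nQ / (1·√S) = 0.016 × 0.699 / (√0.00077) = 0.403.
At y = 0.834 m: A R^(2/3) = 0.6141 — over.
At y = 0.55 m: A R^(2/3) = 0.288 — short.
At y = 0.658 m: A R^(2/3) = 0.4031 — close enough.

y_n = 0.658 m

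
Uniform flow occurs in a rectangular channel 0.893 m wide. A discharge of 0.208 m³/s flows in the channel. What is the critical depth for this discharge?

For a rectangular channel, critical depth y_c = (q²/g)^(1/3) where q = Q/b = 0.208/0.893 = 0.2329 m²/s.
So y_c = (0.2329²/9.81)^(1/3) = 0.177 m.

y_c = 0.177 m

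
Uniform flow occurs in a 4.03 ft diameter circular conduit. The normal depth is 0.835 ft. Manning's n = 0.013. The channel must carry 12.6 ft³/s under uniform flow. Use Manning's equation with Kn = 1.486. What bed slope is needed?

S = 0.00836

For a circular section of diameter D = 4.03 ft at depth y = 0.835 ft, the central angle is θ = 2 arccos(1 − 2y/D) = 1.89 rad. Then A = (D²/8)(θ − sin θ) = 1.91 ft² and P = Dθ/2 = 3.809 ft.
Hydraulic radius R = A/P = 1.91/3.809 = 0.5015 ft.
From Manning's equation, S = [nQ / (1.486 A R^(2/3))]² = [0.013 × 12.6 / (1.486 × 1.91 × 0.5015^(2/3))]² = 0.00836.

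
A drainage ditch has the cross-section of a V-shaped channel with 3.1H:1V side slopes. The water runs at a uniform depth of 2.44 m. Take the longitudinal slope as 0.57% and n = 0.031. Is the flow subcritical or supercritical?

For a triangular section with side slope z = 3.1: A = zy² = 3.1×2.44² = 18.46 m²; P = 2y√(1+z²) = 2×2.44×3.257 = 15.9 m.
Hydraulic radius R = A/P = 18.46/15.9 = 1.161 m.
V = (1/n) R^(2/3) √S = (1/0.031) × 1.161^(2/3) × √0.0057 = 2.69 m/s. Hydraulic depth D_h = A/T = 18.46/15.13 = 1.22 m.
Froude number Fr = V/√(g·D_h) = 2.69/√(9.81×1.22) = 0.778, which is less than 1, so the flow is subcritical.

subcritical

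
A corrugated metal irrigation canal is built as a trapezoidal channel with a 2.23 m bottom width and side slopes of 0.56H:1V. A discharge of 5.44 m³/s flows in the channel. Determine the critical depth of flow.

At critical depth, Q² T / (g A³) = 1, i.e. A³/T = Q²/g = 5.44²/9.81 = 3.017.
At y = 0.539 m: A³/T = 0.8969 — too small.
At y = 0.96 m: A³/T = 5.674 — too large.
At y = 0.79 m: A³/T = 3.021 — matches.

y_c = 0.79 m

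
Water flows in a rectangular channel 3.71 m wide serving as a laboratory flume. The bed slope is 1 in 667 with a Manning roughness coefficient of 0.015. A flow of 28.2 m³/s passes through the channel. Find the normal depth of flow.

Manning's equation rearranged: A R^(2/3) = nQ / (1·√S) = 0.015 × 28.2 / (√0.001499) = 10.92.
Try y = 3.37 m: A R^(2/3) = 14.09 — over.
Try y = 2.36 m: A R^(2/3) = 8.98 — short.
Try y = 2.75 m: A R^(2/3) = 10.92 — ≈ 10.92.

y_n = 2.75 m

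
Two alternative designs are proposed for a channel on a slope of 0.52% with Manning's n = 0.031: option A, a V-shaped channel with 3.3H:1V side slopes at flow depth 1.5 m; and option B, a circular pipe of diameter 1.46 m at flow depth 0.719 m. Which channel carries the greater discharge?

channel A

Channel A: For a triangular section with side slope z = 3.3: A = zy² = 3.3×1.5² = 7.425 m²; P = 2y√(1+z²) = 2×1.5×3.448 = 10.34 m. Hydraulic radius R = A/P = 7.425/10.34 = 0.7178 m. Q_A = (1/0.031)·7.425·0.7178^(2/3)·√0.0052 = 13.85 m³/s.
Channel B: For a circular section of diameter D = 1.46 m at depth y = 0.719 m, the central angle is θ = 2 arccos(1 − 2y/D) = 3.111 rad. Then A = (D²/8)(θ − sin θ) = 0.821 m² and P = Dθ/2 = 2.271 m. Hydraulic radius R = A/P = 0.821/2.271 = 0.3615 m. Q_B = (1/0.031)·0.821·0.3615^(2/3)·√0.0052 = 0.9691 m³/s.
Q_A = 13.85 m³/s vs Q_B = 0.9691 m³/s, so channel A carries more.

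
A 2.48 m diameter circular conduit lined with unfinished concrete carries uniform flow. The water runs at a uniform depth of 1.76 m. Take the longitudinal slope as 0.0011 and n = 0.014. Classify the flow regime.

For a circular section of diameter D = 2.48 m at depth y = 1.76 m, the central angle is θ = 2 arccos(1 − 2y/D) = 4.007 rad. Then A = (D²/8)(θ − sin θ) = 3.666 m² and P = Dθ/2 = 4.969 m.
Hydraulic radius R = A/P = 3.666/4.969 = 0.7378 m.
V = (1/n) R^(2/3) √S = (1/0.014) × 0.7378^(2/3) × √0.0011 = 1.934 m/s. Hydraulic depth D_h = A/T = 3.666/2.251 = 1.628 m.
Froude number Fr = V/√(g·D_h) = 1.934/√(9.81×1.628) = 0.484, which is less than 1, so the flow is subcritical.

subcritical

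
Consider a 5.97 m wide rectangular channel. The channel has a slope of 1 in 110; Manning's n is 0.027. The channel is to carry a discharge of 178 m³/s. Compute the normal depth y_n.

Manning's equation rearranged: A R^(2/3) = nQ / (1·√S) = 0.027 × 178 / (√0.009091) = 50.41.
Trying y = 6.48 m: A R^(2/3) = 62.3 — over.
Trying y = 4.86 m: A R^(2/3) = 43.71 — short.
Trying y = 5.45 m: A R^(2/3) = 50.41 — matches.

y_n = 5.45 m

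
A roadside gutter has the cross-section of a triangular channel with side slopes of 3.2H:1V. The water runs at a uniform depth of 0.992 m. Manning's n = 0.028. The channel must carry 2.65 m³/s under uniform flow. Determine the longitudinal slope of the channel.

S = 0.0015

For a triangular section with side slope z = 3.2: A = zy² = 3.2×0.992² = 3.149 m²; P = 2y√(1+z²) = 2×0.992×3.353 = 6.652 m.
Hydraulic radius R = A/P = 3.149/6.652 = 0.4734 m.
From Manning's equation, S = [nQ / (1 A R^(2/3))]² = [0.028 × 2.65 / (1 × 3.149 × 0.4734^(2/3))]² = 0.0015.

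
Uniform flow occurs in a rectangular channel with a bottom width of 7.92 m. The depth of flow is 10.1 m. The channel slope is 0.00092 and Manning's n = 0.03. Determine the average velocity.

Flow area A = b·y = 7.92 × 10.1 = 79.99 m². Wetted perimeter P = b + 2y = 7.92 + 2×10.1 = 28.12 m.
Hydraulic radius R = A/P = 79.99/28.12 = 2.845 m.
From Manning's equation, V = (1/n) R^(2/3) S^(1/2) = (1/0.03) × 2.845^(2/3) × 0.00092^(1/2) = 2.03 m/s.

V = 2.03 m/s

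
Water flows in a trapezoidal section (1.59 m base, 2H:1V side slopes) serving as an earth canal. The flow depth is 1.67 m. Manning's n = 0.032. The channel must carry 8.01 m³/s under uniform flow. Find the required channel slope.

With bottom width b = 1.59 m and side slope z = 2: A = (b + zy)y = (1.59 + 2×1.67)×1.67 = 8.233 m²; P = b + 2y√(1+z²) = 1.59 + 2×1.67×2.236 = 9.058 m.
Hydraulic radius R = A/P = 8.233/9.058 = 0.9089 m.
From Manning's equation, S = [nQ / (1 A R^(2/3))]² = [0.032 × 8.01 / (1 × 8.233 × 0.9089^(2/3))]² = 0.0011.

S = 0.0011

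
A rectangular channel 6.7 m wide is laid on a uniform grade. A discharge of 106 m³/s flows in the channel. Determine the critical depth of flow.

For a rectangular channel, critical depth y_c = (q²/g)^(1/3) where q = Q/b = 106/6.7 = 15.82 m²/s.
So y_c = (15.82²/9.81)^(1/3) = 2.94 m.

y_c = 2.94 m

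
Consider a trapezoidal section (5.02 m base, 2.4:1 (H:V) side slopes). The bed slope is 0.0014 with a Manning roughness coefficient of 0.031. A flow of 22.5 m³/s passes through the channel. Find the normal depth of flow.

Manning's equation rearranged: A R^(2/3) = nQ / (1·√S) = 0.031 × 22.5 / (√0.0014) = 18.64.
Try y = 1.39 m: A R^(2/3) = 11.21 — low.
Try y = 1.8 m: A R^(2/3) = 18.66 — matches.

y_n = 1.8 m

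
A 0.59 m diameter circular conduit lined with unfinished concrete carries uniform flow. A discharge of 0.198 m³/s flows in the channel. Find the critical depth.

y_c = 0.289 m

At critical depth, Q² T / (g A³) = 1, i.e. A³/T = Q²/g = 0.198²/9.81 = 0.003996.
Try y = 0.244 m: A³/T = 0.002094 — short.
Try y = 0.289 m: A³/T = 0.004003 — ≈ 0.003996.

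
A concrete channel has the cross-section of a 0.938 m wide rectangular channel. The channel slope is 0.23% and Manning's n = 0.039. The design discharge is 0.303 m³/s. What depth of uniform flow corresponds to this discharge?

y_n = 0.63 m

Manning's equation rearranged: A R^(2/3) = nQ / (1·√S) = 0.039 × 0.303 / (√0.0023) = 0.2464.
Trying y = 0.73 m: A R^(2/3) = 0.2969 — high.
Trying y = 0.528 m: A R^(2/3) = 0.1957 — low.
Trying y = 0.63 m: A R^(2/3) = 0.2462 — matches.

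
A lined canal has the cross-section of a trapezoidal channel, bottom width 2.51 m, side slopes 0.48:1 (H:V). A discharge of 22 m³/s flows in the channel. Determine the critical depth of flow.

At critical depth, Q² T / (g A³) = 1, i.e. A³/T = Q²/g = 22²/9.81 = 49.34.
At y = 1.97 m: A³/T = 71.68 — too large.
At y = 1.34 m: A³/T = 19.87 — too small.
At y = 1.76 m: A³/T = 49.02 — ≈ 49.34.

y_c = 1.76 m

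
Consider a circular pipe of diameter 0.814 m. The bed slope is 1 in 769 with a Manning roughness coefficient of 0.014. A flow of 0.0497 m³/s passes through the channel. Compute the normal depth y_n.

y_n = 0.18 m

Manning's equation rearranged: A R^(2/3) = nQ / (1·√S) = 0.014 × 0.0497 / (√0.0013) = 0.0193.
Trying y = 0.143 m: A R^(2/3) = 0.01211 — low.
Trying y = 0.225 m: A R^(2/3) = 0.03006 — high.
Trying y = 0.18 m: A R^(2/3) = 0.01931 — close enough.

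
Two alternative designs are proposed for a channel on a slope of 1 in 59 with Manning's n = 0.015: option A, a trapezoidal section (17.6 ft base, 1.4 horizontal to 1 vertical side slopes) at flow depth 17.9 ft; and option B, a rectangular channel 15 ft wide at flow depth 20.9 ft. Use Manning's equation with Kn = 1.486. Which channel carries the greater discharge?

channel A

Channel A: With bottom width b = 17.6 ft and side slope z = 1.4: A = (b + zy)y = (17.6 + 1.4×17.9)×17.9 = 763.6 ft²; P = b + 2y√(1+z²) = 17.6 + 2×17.9×1.72 = 79.19 ft. Hydraulic radius R = A/P = 763.6/79.19 = 9.642 ft. Q_A = (1.486/0.015)·763.6·9.642^(2/3)·√0.01695 = 44620 ft³/s.
Channel B: Flow area A = b·y = 15 × 20.9 = 313.5 ft². Wetted perimeter P = b + 2y = 15 + 2×20.9 = 56.8 ft. Hydraulic radius R = A/P = 313.5/56.8 = 5.519 ft. Q_B = (1.486/0.015)·313.5·5.519^(2/3)·√0.01695 = 12630 ft³/s.
Q_A = 44620 ft³/s vs Q_B = 12630 ft³/s, so channel A carries more.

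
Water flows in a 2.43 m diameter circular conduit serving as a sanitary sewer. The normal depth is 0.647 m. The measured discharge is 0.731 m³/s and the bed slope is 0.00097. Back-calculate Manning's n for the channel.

n = 0.022

For a circular section of diameter D = 2.43 m at depth y = 0.647 m, the central angle is θ = 2 arccos(1 − 2y/D) = 2.169 rad. Then A = (D²/8)(θ − sin θ) = 0.9907 m² and P = Dθ/2 = 2.635 m.
Hydraulic radius R = A/P = 0.9907/2.635 = 0.376 m.
Rearranging Manning's equation: n = (1/Q) A R^(2/3) S^(1/2) = (1/0.731) × 0.9907 × 0.376^(2/3) × √0.00097 = 0.022.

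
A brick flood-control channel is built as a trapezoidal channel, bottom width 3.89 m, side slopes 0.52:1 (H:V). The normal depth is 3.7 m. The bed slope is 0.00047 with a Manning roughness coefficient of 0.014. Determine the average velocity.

V = 2.26 m/s

With bottom width b = 3.89 m and side slope z = 0.52: A = (b + zy)y = (3.89 + 0.52×3.7)×3.7 = 21.51 m²; P = b + 2y√(1+z²) = 3.89 + 2×3.7×1.127 = 12.23 m.
Hydraulic radius R = A/P = 21.51/12.23 = 1.759 m.
From Manning's equation, V = (1/n) R^(2/3) S^(1/2) = (1/0.014) × 1.759^(2/3) × 0.00047^(1/2) = 2.26 m/s.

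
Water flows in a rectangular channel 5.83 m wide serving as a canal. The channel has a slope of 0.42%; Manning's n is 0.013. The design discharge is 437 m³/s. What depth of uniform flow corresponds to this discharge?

Manning's equation rearranged: A R^(2/3) = nQ / (1·√S) = 0.013 × 437 / (√0.0042) = 87.66.
Trying y = 6.36 m: A R^(2/3) = 58.84 — low.
Trying y = 10.4 m: A R^(2/3) = 104.9 — high.
Trying y = 8.9 m: A R^(2/3) = 87.66 — close enough.

y_n = 8.9 m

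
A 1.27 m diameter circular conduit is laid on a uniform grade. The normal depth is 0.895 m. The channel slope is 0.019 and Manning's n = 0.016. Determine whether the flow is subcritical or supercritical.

supercritical

For a circular section of diameter D = 1.27 m at depth y = 0.895 m, the central angle is θ = 2 arccos(1 − 2y/D) = 3.985 rad. Then A = (D²/8)(θ − sin θ) = 0.9541 m² and P = Dθ/2 = 2.531 m.
Hydraulic radius R = A/P = 0.9541/2.531 = 0.377 m.
V = (1/n) R^(2/3) √S = (1/0.016) × 0.377^(2/3) × √0.019 = 4.496 m/s. Hydraulic depth D_h = A/T = 0.9541/1.159 = 0.8235 m.
Froude number Fr = V/√(g·D_h) = 4.496/√(9.81×0.8235) = 1.58, which is greater than 1, so the flow is supercritical.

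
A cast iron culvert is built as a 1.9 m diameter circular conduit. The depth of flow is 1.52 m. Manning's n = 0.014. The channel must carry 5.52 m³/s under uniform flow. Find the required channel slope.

S = 0.0021

For a circular section of diameter D = 1.9 m at depth y = 1.52 m, the central angle is θ = 2 arccos(1 − 2y/D) = 4.429 rad. Then A = (D²/8)(θ − sin θ) = 2.432 m² and P = Dθ/2 = 4.207 m.
Hydraulic radius R = A/P = 2.432/4.207 = 0.578 m.
From Manning's equation, S = [nQ / (1 A R^(2/3))]² = [0.014 × 5.52 / (1 × 2.432 × 0.578^(2/3))]² = 0.0021.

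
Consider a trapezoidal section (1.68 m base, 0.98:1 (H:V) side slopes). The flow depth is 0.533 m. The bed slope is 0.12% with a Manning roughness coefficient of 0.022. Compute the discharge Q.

With bottom width b = 1.68 m and side slope z = 0.98: A = (b + zy)y = (1.68 + 0.98×0.533)×0.533 = 1.174 m²; P = b + 2y√(1+z²) = 1.68 + 2×0.533×1.4 = 3.173 m.
Hydraulic radius R = A/P = 1.174/3.173 = 0.37 m.
Manning's equation: Q = (1/n) A R^(2/3) S^(1/2) = (1/0.022) × 1.174 × 0.37^(2/3) × 0.0012^(1/2) = 0.953 m³/s.

Q = 0.953 m³/s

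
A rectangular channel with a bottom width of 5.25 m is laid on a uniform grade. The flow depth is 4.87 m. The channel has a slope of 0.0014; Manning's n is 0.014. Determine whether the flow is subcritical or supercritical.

Flow area A = b·y = 5.25 × 4.87 = 25.57 m². Wetted perimeter P = b + 2y = 5.25 + 2×4.87 = 14.99 m.
Hydraulic radius R = A/P = 25.57/14.99 = 1.706 m.
V = (1/n) R^(2/3) √S = (1/0.014) × 1.706^(2/3) × √0.0014 = 3.815 m/s. Hydraulic depth D_h = A/T = 25.57/5.25 = 4.87 m.
Froude number Fr = V/√(g·D_h) = 3.815/√(9.81×4.87) = 0.552, which is less than 1, so the flow is subcritical.

subcritical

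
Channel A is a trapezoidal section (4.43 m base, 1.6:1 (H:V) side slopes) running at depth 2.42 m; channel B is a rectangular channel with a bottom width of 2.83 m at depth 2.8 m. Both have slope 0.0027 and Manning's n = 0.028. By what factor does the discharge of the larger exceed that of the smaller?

3.43

Channel A: With bottom width b = 4.43 m and side slope z = 1.6: A = (b + zy)y = (4.43 + 1.6×2.42)×2.42 = 20.09 m²; P = b + 2y√(1+z²) = 4.43 + 2×2.42×1.887 = 13.56 m. Hydraulic radius R = A/P = 20.09/13.56 = 1.481 m. Q_A = (1/0.028)·20.09·1.481^(2/3)·√0.0027 = 48.45 m³/s.
Channel B: Flow area A = b·y = 2.83 × 2.8 = 7.924 m². Wetted perimeter P = b + 2y = 2.83 + 2×2.8 = 8.43 m. Hydraulic radius R = A/P = 7.924/8.43 = 0.94 m. Q_B = (1/0.028)·7.924·0.94^(2/3)·√0.0027 = 14.11 m³/s.
The larger discharge is 48.45 m³/s and the smaller is 14.11 m³/s; the ratio is 3.43.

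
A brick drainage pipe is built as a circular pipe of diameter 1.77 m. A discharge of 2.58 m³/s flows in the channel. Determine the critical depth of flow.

At critical depth, Q² T / (g A³) = 1, i.e. A³/T = Q²/g = 2.58²/9.81 = 0.6785.
Try y = 0.961 m: A³/T = 1.441 — too large.
Try y = 0.576 m: A³/T = 0.2021 — too small.
Try y = 0.789 m: A³/T = 0.6782 — ≈ 0.6785.

y_c = 0.789 m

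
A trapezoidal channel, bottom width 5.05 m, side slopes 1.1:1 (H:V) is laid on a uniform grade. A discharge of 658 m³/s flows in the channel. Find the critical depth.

y_c = 7.42 m

At critical depth, Q² T / (g A³) = 1, i.e. A³/T = Q²/g = 658²/9.81 = 44130.
Trying y = 6.49 m: A³/T = 25610 — too small.
Trying y = 9.44 m: A³/T = 119800 — too large.
Trying y = 7.42 m: A³/T = 44080 — matches.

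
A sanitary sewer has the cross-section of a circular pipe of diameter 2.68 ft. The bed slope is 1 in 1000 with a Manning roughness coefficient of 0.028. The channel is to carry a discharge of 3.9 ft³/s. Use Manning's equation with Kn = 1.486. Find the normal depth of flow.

y_n = 1.4 ft

Manning's equation rearranged: A R^(2/3) = nQ / (1.486·√S) = 0.028 × 3.9 / (1.486 × √0.001) = 2.324.
At y = 1.64 ft: A R^(2/3) = 2.99 — over.
At y = 1.03 ft: A R^(2/3) = 1.352 — short.
At y = 1.4 ft: A R^(2/3) = 2.325 — matches.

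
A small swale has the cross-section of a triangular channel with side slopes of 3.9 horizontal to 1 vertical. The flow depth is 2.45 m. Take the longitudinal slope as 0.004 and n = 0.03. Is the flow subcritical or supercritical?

For a triangular section with side slope z = 3.9: A = zy² = 3.9×2.45² = 23.41 m²; P = 2y√(1+z²) = 2×2.45×4.026 = 19.73 m.
Hydraulic radius R = A/P = 23.41/19.73 = 1.187 m.
V = (1/n) R^(2/3) √S = (1/0.03) × 1.187^(2/3) × √0.004 = 2.363 m/s. Hydraulic depth D_h = A/T = 23.41/19.11 = 1.225 m.
Froude number Fr = V/√(g·D_h) = 2.363/√(9.81×1.225) = 0.682, which is less than 1, so the flow is subcritical.

subcritical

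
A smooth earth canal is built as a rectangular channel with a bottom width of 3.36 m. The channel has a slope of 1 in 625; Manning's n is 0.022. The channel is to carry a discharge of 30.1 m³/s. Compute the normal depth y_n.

y_n = 4.34 m

Manning's equation rearranged: A R^(2/3) = nQ / (1·√S) = 0.022 × 30.1 / (√0.0016) = 16.55.
Trying y = 4.99 m: A R^(2/3) = 19.53 — over.
Trying y = 3.66 m: A R^(2/3) = 13.51 — short.
Trying y = 4.34 m: A R^(2/3) = 16.57 — ≈ 16.55.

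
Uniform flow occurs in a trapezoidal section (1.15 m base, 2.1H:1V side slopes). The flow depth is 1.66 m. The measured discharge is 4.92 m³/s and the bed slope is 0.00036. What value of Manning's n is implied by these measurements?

n = 0.027

With bottom width b = 1.15 m and side slope z = 2.1: A = (b + zy)y = (1.15 + 2.1×1.66)×1.66 = 7.696 m²; P = b + 2y√(1+z²) = 1.15 + 2×1.66×2.326 = 8.872 m.
Hydraulic radius R = A/P = 7.696/8.872 = 0.8674 m.
Rearranging Manning's equation: n = (1/Q) A R^(2/3) S^(1/2) = (1/4.92) × 7.696 × 0.8674^(2/3) × √0.00036 = 0.027.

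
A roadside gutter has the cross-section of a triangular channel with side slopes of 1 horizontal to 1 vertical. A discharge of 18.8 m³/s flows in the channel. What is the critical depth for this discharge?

At critical depth, Q² T / (g A³) = 1, i.e. A³/T = Q²/g = 18.8²/9.81 = 36.03.
Trying y = 2.96 m: A³/T = 113.6 — too large.
Trying y = 2.35 m: A³/T = 35.84 — ≈ 36.03.

y_c = 2.35 m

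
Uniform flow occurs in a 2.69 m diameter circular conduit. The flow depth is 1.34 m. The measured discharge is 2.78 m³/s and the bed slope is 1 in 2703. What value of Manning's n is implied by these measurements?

n = 0.015

For a circular section of diameter D = 2.69 m at depth y = 1.34 m, the central angle is θ = 2 arccos(1 − 2y/D) = 3.134 rad. Then A = (D²/8)(θ − sin θ) = 2.828 m² and P = Dθ/2 = 4.215 m.
Hydraulic radius R = A/P = 2.828/4.215 = 0.6709 m.
Rearranging Manning's equation: n = (1/Q) A R^(2/3) S^(1/2) = (1/2.78) × 2.828 × 0.6709^(2/3) × √0.00037 = 0.015.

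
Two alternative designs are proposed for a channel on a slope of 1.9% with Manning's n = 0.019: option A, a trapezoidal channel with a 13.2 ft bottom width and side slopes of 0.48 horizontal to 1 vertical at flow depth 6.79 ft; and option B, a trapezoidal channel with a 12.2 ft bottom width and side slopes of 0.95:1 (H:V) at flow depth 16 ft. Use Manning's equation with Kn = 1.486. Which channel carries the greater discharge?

channel B

Channel A: With bottom width b = 13.2 ft and side slope z = 0.48: A = (b + zy)y = (13.2 + 0.48×6.79)×6.79 = 111.8 ft²; P = b + 2y√(1+z²) = 13.2 + 2×6.79×1.109 = 28.26 ft. Hydraulic radius R = A/P = 111.8/28.26 = 3.954 ft. Q_A = (1.486/0.019)·111.8·3.954^(2/3)·√0.019 = 3013 ft³/s.
Channel B: With bottom width b = 12.2 ft and side slope z = 0.95: A = (b + zy)y = (12.2 + 0.95×16)×16 = 438.4 ft²; P = b + 2y√(1+z²) = 12.2 + 2×16×1.379 = 56.34 ft. Hydraulic radius R = A/P = 438.4/56.34 = 7.782 ft. Q_B = (1.486/0.019)·438.4·7.782^(2/3)·√0.019 = 18560 ft³/s.
Q_A = 3013 ft³/s vs Q_B = 18560 ft³/s, so channel B carries more.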